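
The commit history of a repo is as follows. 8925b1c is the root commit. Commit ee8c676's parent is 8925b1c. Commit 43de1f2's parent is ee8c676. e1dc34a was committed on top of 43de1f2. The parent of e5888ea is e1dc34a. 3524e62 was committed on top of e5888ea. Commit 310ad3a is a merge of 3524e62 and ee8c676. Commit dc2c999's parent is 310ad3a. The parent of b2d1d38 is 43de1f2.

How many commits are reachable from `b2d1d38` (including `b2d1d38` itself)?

4

Walking parent pointers from b2d1d38: reachable set = {43de1f2, 8925b1c, b2d1d38, ee8c676}.
That is 4 commits.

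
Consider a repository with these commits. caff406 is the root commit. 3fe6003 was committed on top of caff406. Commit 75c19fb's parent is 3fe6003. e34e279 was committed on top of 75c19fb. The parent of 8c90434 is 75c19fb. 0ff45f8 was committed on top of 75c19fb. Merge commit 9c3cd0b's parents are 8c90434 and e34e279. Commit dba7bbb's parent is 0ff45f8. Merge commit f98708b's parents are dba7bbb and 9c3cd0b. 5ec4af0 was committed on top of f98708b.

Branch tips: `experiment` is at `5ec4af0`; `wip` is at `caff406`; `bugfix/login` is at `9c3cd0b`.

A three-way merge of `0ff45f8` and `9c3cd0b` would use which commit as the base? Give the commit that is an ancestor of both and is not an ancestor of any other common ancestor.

Ancestors of 0ff45f8: {0ff45f8, 3fe6003, 75c19fb, caff406}.
Ancestors of 9c3cd0b: {3fe6003, 75c19fb, 8c90434, 9c3cd0b, caff406, e34e279}.
Common ancestors: {3fe6003, 75c19fb, caff406}.
Among these, 75c19fb is not an ancestor of any other common ancestor — it is the merge base.

75c19fb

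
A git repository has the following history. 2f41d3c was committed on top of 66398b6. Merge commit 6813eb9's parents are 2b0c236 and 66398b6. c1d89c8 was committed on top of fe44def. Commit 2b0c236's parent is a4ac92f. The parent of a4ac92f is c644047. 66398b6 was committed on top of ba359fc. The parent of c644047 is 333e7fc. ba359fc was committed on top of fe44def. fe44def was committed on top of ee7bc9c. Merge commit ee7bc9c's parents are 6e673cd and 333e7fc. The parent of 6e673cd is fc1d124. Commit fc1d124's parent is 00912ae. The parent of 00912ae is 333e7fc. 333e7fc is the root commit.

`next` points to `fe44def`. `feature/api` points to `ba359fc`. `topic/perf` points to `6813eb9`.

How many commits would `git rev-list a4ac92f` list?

3

Walking parent pointers from a4ac92f: reachable set = {333e7fc, a4ac92f, c644047}.
That is 3 commits.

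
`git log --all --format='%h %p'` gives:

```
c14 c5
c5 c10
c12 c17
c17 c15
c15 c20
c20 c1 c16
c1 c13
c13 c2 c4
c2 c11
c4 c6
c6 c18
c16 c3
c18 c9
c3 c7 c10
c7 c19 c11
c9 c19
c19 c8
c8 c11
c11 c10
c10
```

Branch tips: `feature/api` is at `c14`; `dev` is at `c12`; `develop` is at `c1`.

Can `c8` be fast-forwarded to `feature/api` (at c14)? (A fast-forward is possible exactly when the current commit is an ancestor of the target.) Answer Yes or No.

A fast-forward from c8 to c14 is possible iff c8 is an ancestor of c14.
Ancestors of c14: {c10, c14, c5}.
c8 is not among them, so fast-forward is not possible.

No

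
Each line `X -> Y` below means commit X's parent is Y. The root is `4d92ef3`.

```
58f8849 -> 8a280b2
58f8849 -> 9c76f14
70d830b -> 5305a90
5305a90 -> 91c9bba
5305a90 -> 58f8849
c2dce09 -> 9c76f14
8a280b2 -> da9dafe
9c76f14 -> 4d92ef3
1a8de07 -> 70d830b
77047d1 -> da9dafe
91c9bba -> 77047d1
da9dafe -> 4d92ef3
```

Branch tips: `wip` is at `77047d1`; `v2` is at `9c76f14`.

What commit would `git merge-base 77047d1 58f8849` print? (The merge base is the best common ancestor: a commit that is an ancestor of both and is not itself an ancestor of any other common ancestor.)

Ancestors of 77047d1: {4d92ef3, 77047d1, da9dafe}.
Ancestors of 58f8849: {4d92ef3, 58f8849, 8a280b2, 9c76f14, da9dafe}.
Common ancestors: {4d92ef3, da9dafe}.
Among these, da9dafe is not an ancestor of any other common ancestor — it is the merge base.

da9dafe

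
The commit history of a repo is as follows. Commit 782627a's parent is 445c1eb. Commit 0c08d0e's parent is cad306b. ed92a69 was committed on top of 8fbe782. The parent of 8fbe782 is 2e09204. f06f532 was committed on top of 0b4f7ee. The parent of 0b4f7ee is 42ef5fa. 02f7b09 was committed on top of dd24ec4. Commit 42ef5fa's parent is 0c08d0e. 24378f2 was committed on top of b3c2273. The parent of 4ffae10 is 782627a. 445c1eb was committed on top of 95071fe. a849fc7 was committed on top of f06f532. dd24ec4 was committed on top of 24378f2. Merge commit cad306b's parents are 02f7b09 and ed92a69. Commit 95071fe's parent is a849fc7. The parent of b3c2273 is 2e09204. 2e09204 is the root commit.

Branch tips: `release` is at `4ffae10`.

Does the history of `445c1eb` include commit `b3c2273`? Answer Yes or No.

Yes

Ancestors of 445c1eb (commits reachable by following parents): {02f7b09, 0b4f7ee, 0c08d0e, 24378f2, 2e09204, 42ef5fa, 445c1eb, 8fbe782, 95071fe, a849fc7, b3c2273, cad306b, dd24ec4, ed92a69, f06f532}.
b3c2273 is in that set, so it is an ancestor of 445c1eb.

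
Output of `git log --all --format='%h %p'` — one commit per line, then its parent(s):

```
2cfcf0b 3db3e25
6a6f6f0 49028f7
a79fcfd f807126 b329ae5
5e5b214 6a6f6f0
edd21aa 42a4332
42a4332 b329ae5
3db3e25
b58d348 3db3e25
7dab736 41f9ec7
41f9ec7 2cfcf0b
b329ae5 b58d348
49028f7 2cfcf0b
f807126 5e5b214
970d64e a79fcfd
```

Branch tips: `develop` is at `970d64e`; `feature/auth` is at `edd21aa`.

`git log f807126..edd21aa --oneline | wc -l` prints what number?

Reachable from edd21aa: {3db3e25, 42a4332, b329ae5, b58d348, edd21aa}.
Reachable from f807126: {2cfcf0b, 3db3e25, 49028f7, 5e5b214, 6a6f6f0, f807126}.
In edd21aa's history but not f807126's: {42a4332, b329ae5, b58d348, edd21aa} — 4 commits.

4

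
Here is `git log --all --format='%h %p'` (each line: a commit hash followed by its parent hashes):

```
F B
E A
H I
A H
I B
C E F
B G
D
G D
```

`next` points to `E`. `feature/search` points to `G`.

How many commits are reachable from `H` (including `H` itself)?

Walking parent pointers from H: reachable set = {B, D, G, H, I}.
That is 5 commits.

5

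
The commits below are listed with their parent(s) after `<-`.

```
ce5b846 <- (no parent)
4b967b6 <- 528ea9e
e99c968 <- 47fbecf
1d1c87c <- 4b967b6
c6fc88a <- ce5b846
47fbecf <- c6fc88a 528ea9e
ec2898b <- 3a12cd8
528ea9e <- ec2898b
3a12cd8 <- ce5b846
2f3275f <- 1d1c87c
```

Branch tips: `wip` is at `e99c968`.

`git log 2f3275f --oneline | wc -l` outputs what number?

Walking parent pointers from 2f3275f: reachable set = {1d1c87c, 2f3275f, 3a12cd8, 4b967b6, 528ea9e, ce5b846, ec2898b}.
That is 7 commits.

7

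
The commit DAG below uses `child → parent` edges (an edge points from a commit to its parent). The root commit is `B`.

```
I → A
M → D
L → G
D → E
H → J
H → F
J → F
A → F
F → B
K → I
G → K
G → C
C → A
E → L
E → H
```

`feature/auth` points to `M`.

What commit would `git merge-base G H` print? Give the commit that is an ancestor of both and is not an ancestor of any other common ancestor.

Ancestors of G: {A, B, C, F, G, I, K}.
Ancestors of H: {B, F, H, J}.
Common ancestors: {B, F}.
Among these, F is not an ancestor of any other common ancestor — it is the merge base.

F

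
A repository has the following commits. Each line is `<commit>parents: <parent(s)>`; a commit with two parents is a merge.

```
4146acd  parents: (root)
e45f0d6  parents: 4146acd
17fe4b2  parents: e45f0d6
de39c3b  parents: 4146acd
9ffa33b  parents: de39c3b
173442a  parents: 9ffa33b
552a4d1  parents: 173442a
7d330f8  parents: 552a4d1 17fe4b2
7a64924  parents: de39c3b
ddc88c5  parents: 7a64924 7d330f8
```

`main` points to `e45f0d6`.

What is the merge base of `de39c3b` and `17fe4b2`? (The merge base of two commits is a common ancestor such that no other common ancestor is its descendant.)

Ancestors of de39c3b: {4146acd, de39c3b}.
Ancestors of 17fe4b2: {17fe4b2, 4146acd, e45f0d6}.
Common ancestors: {4146acd}.
The only common ancestor is 4146acd, so it is the merge base.

4146acd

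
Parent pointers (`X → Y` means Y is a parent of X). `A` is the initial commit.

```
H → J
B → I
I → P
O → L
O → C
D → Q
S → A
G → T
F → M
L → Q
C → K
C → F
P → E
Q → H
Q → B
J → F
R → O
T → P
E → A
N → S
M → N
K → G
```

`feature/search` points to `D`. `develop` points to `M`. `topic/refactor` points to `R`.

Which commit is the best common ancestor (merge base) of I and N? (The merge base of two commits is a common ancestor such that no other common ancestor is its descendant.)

Ancestors of I: {A, E, I, P}.
Ancestors of N: {A, N, S}.
Common ancestors: {A}.
The only common ancestor is A, so it is the merge base.

A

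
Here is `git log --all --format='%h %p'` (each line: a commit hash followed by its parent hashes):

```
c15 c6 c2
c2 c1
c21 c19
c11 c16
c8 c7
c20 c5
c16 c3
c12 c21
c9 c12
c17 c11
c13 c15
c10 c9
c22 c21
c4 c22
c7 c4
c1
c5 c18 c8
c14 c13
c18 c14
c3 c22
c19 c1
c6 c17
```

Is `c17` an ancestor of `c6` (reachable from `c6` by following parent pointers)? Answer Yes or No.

Yes

Ancestors of c6 (commits reachable by following parents): {c1, c11, c16, c17, c19, c21, c22, c3, c6}.
c17 is in that set, so it is an ancestor of c6.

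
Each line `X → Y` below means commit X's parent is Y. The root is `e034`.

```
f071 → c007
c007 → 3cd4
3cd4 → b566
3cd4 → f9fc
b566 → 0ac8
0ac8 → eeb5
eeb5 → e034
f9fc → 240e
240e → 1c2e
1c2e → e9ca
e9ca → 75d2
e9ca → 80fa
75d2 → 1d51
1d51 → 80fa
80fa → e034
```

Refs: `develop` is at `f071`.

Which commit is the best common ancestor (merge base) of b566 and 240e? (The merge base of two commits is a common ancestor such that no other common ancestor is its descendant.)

e034

Ancestors of b566: {0ac8, b566, e034, eeb5}.
Ancestors of 240e: {1c2e, 1d51, 240e, 75d2, 80fa, e034, e9ca}.
Common ancestors: {e034}.
The only common ancestor is e034, so it is the merge base.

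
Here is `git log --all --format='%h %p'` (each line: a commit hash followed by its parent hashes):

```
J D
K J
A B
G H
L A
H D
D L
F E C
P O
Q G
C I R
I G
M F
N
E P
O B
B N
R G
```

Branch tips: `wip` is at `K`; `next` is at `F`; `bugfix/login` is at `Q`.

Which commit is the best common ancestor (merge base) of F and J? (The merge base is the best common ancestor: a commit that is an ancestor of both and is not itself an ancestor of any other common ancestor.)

D

Ancestors of F: {A, B, C, D, E, F, G, H, I, L, N, O, P, R}.
Ancestors of J: {A, B, D, J, L, N}.
Common ancestors: {A, B, D, L, N}.
Among these, D is not an ancestor of any other common ancestor — it is the merge base.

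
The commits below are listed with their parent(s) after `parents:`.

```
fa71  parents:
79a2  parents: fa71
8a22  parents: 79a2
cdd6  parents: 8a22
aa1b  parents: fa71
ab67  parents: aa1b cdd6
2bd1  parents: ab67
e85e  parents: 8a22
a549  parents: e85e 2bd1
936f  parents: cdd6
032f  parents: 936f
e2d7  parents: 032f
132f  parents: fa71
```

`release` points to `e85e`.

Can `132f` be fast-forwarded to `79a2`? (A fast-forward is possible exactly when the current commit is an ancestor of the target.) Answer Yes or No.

No

A fast-forward from 132f to 79a2 is possible iff 132f is an ancestor of 79a2.
Ancestors of 79a2: {79a2, fa71}.
132f is not among them, so fast-forward is not possible.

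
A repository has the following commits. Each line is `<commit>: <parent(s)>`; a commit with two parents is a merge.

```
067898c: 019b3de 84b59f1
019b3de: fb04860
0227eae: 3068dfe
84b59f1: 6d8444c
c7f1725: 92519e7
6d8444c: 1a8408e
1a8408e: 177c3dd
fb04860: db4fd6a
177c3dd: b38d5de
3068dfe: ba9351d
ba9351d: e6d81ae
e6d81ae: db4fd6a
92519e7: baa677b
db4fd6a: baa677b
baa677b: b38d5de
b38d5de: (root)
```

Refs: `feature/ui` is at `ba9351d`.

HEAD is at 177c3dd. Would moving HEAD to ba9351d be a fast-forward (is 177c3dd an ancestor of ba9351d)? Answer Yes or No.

No

A fast-forward from 177c3dd to ba9351d is possible iff 177c3dd is an ancestor of ba9351d.
Ancestors of ba9351d: {b38d5de, ba9351d, baa677b, db4fd6a, e6d81ae}.
177c3dd is not among them, so fast-forward is not possible.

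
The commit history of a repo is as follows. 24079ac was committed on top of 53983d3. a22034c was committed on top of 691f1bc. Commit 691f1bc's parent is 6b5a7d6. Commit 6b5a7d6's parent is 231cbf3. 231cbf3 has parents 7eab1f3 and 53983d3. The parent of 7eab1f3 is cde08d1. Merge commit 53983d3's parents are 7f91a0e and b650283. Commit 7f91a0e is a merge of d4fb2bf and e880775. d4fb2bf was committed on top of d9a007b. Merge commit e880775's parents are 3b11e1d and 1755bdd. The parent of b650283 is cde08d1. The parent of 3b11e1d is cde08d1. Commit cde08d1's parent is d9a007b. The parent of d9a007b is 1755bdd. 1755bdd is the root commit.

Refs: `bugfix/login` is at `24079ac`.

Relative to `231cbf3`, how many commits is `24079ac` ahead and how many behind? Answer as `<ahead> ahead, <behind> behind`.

Reachable from 24079ac: {1755bdd, 24079ac, 3b11e1d, 53983d3, 7f91a0e, b650283, cde08d1, d4fb2bf, d9a007b, e880775}.
Reachable from 231cbf3: {1755bdd, 231cbf3, 3b11e1d, 53983d3, 7eab1f3, 7f91a0e, b650283, cde08d1, d4fb2bf, d9a007b, e880775}.
Only in 24079ac's history (ahead): {24079ac} — 1.
Only in 231cbf3's history (behind): {231cbf3, 7eab1f3} — 2.

1 ahead, 2 behind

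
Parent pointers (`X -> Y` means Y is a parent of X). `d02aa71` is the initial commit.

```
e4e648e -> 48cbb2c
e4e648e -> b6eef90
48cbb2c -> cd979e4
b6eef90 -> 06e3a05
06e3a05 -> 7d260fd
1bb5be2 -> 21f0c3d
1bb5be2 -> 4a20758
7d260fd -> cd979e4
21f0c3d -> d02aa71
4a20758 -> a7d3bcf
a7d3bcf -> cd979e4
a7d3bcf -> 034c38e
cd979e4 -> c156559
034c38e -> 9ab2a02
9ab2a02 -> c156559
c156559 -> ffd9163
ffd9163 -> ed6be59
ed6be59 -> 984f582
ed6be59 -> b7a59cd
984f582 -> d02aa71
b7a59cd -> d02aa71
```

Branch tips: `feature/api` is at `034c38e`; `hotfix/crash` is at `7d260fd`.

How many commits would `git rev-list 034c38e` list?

8

Walking parent pointers from 034c38e: reachable set = {034c38e, 984f582, 9ab2a02, b7a59cd, c156559, d02aa71, ed6be59, ffd9163}.
That is 8 commits.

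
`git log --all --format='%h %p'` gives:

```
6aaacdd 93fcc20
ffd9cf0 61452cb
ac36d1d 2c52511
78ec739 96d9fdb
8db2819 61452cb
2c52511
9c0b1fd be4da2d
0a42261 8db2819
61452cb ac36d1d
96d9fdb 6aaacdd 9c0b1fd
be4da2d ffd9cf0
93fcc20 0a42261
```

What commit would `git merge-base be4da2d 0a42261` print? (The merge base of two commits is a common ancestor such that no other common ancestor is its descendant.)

Ancestors of be4da2d: {2c52511, 61452cb, ac36d1d, be4da2d, ffd9cf0}.
Ancestors of 0a42261: {0a42261, 2c52511, 61452cb, 8db2819, ac36d1d}.
Common ancestors: {2c52511, 61452cb, ac36d1d}.
Among these, 61452cb is not an ancestor of any other common ancestor — it is the merge base.

61452cb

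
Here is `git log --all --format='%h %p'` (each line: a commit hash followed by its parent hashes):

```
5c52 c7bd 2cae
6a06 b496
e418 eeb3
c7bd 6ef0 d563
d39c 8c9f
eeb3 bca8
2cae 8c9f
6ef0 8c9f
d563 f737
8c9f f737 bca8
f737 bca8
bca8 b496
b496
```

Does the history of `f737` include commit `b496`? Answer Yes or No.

Yes

Ancestors of f737 (commits reachable by following parents): {b496, bca8, f737}.
b496 is in that set, so it is an ancestor of f737.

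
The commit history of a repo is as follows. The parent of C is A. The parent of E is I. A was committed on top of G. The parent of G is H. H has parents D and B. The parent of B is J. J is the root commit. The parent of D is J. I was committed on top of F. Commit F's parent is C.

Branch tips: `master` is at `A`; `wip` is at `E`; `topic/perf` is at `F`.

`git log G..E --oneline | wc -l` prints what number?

5

Reachable from E: {A, B, C, D, E, F, G, H, I, J}.
Reachable from G: {B, D, G, H, J}.
In E's history but not G's: {A, C, E, F, I} — 5 commits.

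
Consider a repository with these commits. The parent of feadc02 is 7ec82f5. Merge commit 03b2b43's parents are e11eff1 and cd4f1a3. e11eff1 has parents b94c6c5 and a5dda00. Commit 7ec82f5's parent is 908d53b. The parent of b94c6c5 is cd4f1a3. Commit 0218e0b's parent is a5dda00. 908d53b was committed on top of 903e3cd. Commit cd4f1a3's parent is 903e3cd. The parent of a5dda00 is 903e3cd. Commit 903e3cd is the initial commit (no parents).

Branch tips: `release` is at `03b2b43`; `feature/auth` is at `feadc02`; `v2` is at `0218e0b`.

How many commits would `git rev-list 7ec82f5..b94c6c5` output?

2

Reachable from b94c6c5: {903e3cd, b94c6c5, cd4f1a3}.
Reachable from 7ec82f5: {7ec82f5, 903e3cd, 908d53b}.
In b94c6c5's history but not 7ec82f5's: {b94c6c5, cd4f1a3} — 2 commits.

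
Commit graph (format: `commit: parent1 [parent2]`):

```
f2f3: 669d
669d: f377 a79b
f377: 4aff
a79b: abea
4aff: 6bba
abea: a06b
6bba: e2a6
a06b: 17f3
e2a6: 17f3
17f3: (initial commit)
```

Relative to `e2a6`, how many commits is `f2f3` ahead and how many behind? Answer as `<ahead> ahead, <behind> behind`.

Reachable from f2f3: {17f3, 4aff, 669d, 6bba, a06b, a79b, abea, e2a6, f2f3, f377}.
Reachable from e2a6: {17f3, e2a6}.
Only in f2f3's history (ahead): {4aff, 669d, 6bba, a06b, a79b, abea, f2f3, f377} — 8.
Only in e2a6's history (behind): {} — 0.

8 ahead, 0 behind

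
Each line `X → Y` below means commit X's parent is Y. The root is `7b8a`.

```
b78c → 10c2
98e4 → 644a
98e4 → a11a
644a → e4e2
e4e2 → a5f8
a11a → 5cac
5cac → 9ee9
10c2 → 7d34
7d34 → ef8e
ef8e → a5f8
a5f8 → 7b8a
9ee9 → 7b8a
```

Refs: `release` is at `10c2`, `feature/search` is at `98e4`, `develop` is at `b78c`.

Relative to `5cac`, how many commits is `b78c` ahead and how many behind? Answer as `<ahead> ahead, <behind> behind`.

Reachable from b78c: {10c2, 7b8a, 7d34, a5f8, b78c, ef8e}.
Reachable from 5cac: {5cac, 7b8a, 9ee9}.
Only in b78c's history (ahead): {10c2, 7d34, a5f8, b78c, ef8e} — 5.
Only in 5cac's history (behind): {5cac, 9ee9} — 2.

5 ahead, 2 behind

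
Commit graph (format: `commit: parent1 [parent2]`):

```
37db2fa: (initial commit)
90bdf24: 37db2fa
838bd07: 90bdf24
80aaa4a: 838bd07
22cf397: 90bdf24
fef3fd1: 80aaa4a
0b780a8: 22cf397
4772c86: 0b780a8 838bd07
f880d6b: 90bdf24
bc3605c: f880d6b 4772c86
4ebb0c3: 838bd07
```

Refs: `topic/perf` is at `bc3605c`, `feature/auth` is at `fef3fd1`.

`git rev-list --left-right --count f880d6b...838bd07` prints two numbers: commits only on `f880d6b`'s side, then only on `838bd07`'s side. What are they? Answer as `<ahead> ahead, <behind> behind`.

Reachable from f880d6b: {37db2fa, 90bdf24, f880d6b}.
Reachable from 838bd07: {37db2fa, 838bd07, 90bdf24}.
Only in f880d6b's history (ahead): {f880d6b} — 1.
Only in 838bd07's history (behind): {838bd07} — 1.

1 ahead, 1 behind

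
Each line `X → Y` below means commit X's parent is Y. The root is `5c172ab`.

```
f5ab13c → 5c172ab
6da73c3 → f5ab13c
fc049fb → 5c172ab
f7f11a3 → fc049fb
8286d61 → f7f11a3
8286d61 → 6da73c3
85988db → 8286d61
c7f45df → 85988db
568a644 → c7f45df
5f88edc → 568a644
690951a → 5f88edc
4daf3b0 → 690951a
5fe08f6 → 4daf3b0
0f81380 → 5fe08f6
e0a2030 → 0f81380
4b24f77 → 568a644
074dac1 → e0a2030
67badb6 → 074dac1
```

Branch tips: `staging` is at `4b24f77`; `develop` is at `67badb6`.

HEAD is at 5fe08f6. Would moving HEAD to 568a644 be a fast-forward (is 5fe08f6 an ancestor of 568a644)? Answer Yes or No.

No

A fast-forward from 5fe08f6 to 568a644 is possible iff 5fe08f6 is an ancestor of 568a644.
Ancestors of 568a644: {568a644, 5c172ab, 6da73c3, 8286d61, 85988db, c7f45df, f5ab13c, f7f11a3, fc049fb}.
5fe08f6 is not among them, so fast-forward is not possible.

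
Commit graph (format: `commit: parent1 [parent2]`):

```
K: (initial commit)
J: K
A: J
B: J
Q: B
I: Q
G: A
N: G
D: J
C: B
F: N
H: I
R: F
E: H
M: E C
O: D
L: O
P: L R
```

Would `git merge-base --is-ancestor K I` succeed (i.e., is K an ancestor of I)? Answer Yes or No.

Ancestors of I (commits reachable by following parents): {B, I, J, K, Q}.
K is in that set, so it is an ancestor of I.

Yes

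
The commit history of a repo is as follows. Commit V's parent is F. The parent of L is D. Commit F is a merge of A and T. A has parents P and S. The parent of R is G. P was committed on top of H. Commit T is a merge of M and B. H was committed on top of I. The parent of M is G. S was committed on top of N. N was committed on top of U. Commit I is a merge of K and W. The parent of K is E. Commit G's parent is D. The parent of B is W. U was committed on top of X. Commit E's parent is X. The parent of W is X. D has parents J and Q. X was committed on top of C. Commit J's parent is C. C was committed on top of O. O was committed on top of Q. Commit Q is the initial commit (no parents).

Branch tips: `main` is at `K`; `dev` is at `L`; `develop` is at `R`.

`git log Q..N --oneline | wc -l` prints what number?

5

Reachable from N: {C, N, O, Q, U, X}.
Reachable from Q: {Q}.
In N's history but not Q's: {C, N, O, U, X} — 5 commits.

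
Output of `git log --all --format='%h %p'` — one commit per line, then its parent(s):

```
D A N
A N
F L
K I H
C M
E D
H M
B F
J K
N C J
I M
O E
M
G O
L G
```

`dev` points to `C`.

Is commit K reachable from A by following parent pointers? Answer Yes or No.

Ancestors of A (commits reachable by following parents): {A, C, H, I, J, K, M, N}.
K is in that set, so it is an ancestor of A.

Yes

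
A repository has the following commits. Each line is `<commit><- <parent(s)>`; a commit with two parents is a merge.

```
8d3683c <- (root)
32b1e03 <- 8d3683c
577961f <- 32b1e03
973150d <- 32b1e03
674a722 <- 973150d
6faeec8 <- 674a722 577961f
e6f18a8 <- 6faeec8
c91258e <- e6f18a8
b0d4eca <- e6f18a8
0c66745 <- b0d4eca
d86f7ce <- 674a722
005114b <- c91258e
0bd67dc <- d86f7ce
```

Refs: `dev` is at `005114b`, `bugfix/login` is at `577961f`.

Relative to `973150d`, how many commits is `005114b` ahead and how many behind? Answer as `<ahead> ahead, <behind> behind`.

6 ahead, 0 behind

Reachable from 005114b: {005114b, 32b1e03, 577961f, 674a722, 6faeec8, 8d3683c, 973150d, c91258e, e6f18a8}.
Reachable from 973150d: {32b1e03, 8d3683c, 973150d}.
Only in 005114b's history (ahead): {005114b, 577961f, 674a722, 6faeec8, c91258e, e6f18a8} — 6.
Only in 973150d's history (behind): {} — 0.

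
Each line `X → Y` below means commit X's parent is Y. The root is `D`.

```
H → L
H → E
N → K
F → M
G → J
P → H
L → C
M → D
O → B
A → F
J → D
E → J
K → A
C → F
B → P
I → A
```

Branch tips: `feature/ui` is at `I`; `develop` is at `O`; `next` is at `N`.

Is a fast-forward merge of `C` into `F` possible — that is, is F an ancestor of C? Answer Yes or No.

Yes

A fast-forward from F to C is possible iff F is an ancestor of C.
Ancestors of C: {C, D, F, M}.
F is among them, so fast-forward is possible.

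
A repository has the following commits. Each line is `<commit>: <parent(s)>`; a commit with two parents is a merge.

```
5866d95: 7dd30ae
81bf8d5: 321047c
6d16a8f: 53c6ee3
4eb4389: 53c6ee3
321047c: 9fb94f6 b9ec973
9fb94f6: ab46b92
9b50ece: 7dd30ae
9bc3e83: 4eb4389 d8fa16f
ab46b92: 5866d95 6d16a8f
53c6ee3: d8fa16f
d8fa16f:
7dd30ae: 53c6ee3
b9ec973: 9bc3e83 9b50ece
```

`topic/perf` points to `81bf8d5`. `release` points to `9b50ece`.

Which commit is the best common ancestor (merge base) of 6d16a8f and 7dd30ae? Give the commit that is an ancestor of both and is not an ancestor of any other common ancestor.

Ancestors of 6d16a8f: {53c6ee3, 6d16a8f, d8fa16f}.
Ancestors of 7dd30ae: {53c6ee3, 7dd30ae, d8fa16f}.
Common ancestors: {53c6ee3, d8fa16f}.
Among these, 53c6ee3 is not an ancestor of any other common ancestor — it is the merge base.

53c6ee3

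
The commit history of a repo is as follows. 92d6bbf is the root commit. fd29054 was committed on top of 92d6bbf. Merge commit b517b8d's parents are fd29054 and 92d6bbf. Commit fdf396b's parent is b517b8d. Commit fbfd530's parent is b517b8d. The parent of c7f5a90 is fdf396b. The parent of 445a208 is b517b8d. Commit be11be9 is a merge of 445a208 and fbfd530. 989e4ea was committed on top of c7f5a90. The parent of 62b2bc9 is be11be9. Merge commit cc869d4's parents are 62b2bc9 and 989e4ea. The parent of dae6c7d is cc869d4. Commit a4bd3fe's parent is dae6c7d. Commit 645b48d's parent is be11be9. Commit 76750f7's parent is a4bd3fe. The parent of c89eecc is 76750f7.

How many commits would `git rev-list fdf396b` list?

4

Walking parent pointers from fdf396b: reachable set = {92d6bbf, b517b8d, fd29054, fdf396b}.
That is 4 commits.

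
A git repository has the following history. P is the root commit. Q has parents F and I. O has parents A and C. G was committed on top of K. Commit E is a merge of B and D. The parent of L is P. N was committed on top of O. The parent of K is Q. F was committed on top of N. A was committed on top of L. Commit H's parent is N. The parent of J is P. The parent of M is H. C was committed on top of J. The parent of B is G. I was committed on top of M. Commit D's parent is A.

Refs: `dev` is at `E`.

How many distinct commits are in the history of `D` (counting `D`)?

Walking parent pointers from D: reachable set = {A, D, L, P}.
That is 4 commits.

4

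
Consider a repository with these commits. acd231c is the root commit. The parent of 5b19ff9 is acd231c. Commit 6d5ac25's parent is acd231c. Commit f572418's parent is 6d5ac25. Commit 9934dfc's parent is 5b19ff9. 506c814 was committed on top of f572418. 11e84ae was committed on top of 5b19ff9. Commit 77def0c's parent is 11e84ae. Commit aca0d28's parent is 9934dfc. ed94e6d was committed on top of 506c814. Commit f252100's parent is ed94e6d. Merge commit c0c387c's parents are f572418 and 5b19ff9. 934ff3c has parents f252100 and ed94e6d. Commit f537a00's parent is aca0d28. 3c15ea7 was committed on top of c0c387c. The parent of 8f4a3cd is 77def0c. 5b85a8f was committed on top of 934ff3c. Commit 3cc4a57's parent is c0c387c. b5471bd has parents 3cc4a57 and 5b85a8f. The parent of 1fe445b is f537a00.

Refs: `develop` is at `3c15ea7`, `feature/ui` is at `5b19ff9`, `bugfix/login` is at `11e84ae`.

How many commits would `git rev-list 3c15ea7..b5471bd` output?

7

Reachable from b5471bd: {3cc4a57, 506c814, 5b19ff9, 5b85a8f, 6d5ac25, 934ff3c, acd231c, b5471bd, c0c387c, ed94e6d, f252100, f572418}.
Reachable from 3c15ea7: {3c15ea7, 5b19ff9, 6d5ac25, acd231c, c0c387c, f572418}.
In b5471bd's history but not 3c15ea7's: {3cc4a57, 506c814, 5b85a8f, 934ff3c, b5471bd, ed94e6d, f252100} — 7 commits.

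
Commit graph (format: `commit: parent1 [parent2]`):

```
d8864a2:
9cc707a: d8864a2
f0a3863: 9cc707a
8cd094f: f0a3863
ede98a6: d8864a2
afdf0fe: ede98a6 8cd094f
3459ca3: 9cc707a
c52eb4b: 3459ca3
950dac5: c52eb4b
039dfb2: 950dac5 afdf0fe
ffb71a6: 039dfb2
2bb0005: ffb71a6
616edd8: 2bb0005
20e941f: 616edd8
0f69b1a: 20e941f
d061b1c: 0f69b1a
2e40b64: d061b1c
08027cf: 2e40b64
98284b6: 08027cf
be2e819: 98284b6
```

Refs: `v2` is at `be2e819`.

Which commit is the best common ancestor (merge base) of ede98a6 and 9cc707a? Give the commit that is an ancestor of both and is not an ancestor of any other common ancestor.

Ancestors of ede98a6: {d8864a2, ede98a6}.
Ancestors of 9cc707a: {9cc707a, d8864a2}.
Common ancestors: {d8864a2}.
The only common ancestor is d8864a2, so it is the merge base.

d8864a2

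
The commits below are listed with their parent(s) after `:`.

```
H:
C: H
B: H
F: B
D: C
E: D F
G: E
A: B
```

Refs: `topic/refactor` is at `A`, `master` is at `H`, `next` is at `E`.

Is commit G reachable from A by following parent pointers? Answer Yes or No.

No

Ancestors of A: {A, B, H}.
G is not in that set, so it is not an ancestor of A.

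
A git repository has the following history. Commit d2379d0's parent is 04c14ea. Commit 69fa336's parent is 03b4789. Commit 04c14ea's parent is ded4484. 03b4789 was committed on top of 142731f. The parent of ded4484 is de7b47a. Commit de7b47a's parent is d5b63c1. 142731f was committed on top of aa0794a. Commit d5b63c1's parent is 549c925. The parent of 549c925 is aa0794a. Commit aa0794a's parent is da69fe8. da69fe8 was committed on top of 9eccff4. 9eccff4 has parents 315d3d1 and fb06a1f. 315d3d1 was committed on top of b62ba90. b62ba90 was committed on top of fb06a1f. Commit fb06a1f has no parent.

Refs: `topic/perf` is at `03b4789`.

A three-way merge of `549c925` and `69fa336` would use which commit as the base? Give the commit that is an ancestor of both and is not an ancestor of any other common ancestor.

Ancestors of 549c925: {315d3d1, 549c925, 9eccff4, aa0794a, b62ba90, da69fe8, fb06a1f}.
Ancestors of 69fa336: {03b4789, 142731f, 315d3d1, 69fa336, 9eccff4, aa0794a, b62ba90, da69fe8, fb06a1f}.
Common ancestors: {315d3d1, 9eccff4, aa0794a, b62ba90, da69fe8, fb06a1f}.
Among these, aa0794a is not an ancestor of any other common ancestor — it is the merge base.

aa0794a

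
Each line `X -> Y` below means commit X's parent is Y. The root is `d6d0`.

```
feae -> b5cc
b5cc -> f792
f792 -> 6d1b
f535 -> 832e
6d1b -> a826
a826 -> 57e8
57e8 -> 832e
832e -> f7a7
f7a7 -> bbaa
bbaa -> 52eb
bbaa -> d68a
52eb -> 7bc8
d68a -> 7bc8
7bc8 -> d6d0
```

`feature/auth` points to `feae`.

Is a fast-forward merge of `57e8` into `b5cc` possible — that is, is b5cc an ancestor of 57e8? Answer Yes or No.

A fast-forward from b5cc to 57e8 is possible iff b5cc is an ancestor of 57e8.
Ancestors of 57e8: {52eb, 57e8, 7bc8, 832e, bbaa, d68a, d6d0, f7a7}.
b5cc is not among them, so fast-forward is not possible.

No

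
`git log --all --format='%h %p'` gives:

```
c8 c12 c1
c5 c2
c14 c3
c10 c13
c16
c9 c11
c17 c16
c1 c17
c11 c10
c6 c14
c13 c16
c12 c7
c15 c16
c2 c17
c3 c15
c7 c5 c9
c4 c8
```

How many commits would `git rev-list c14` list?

Walking parent pointers from c14: reachable set = {c14, c15, c16, c3}.
That is 4 commits.

4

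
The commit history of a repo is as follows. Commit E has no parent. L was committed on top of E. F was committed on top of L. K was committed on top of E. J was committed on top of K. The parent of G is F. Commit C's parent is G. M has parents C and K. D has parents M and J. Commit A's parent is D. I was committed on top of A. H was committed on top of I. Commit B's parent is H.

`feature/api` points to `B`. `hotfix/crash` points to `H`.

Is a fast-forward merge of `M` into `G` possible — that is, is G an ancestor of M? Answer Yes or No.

A fast-forward from G to M is possible iff G is an ancestor of M.
Ancestors of M: {C, E, F, G, K, L, M}.
G is among them, so fast-forward is possible.

Yes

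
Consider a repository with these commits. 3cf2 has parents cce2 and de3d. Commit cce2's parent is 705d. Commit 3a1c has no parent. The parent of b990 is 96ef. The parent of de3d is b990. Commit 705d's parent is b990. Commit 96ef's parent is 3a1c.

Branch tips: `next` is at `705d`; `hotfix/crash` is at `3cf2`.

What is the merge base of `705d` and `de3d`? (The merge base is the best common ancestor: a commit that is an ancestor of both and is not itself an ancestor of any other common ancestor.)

Ancestors of 705d: {3a1c, 705d, 96ef, b990}.
Ancestors of de3d: {3a1c, 96ef, b990, de3d}.
Common ancestors: {3a1c, 96ef, b990}.
Among these, b990 is not an ancestor of any other common ancestor — it is the merge base.

b990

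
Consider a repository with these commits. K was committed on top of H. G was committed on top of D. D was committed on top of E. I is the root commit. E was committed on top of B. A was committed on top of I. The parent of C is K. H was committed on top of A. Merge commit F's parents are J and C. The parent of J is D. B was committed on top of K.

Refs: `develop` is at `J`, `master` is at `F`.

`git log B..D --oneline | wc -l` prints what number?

2

Reachable from D: {A, B, D, E, H, I, K}.
Reachable from B: {A, B, H, I, K}.
In D's history but not B's: {D, E} — 2 commits.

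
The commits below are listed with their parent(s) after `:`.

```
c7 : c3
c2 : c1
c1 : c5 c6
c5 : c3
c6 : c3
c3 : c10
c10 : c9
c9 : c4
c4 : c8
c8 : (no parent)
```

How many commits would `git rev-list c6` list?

Walking parent pointers from c6: reachable set = {c10, c3, c4, c6, c8, c9}.
That is 6 commits.

6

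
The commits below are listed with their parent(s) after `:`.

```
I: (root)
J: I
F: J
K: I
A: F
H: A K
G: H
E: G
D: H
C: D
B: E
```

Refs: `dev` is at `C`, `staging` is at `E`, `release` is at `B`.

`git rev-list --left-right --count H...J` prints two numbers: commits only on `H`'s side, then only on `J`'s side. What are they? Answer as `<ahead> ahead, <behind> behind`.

4 ahead, 0 behind

Reachable from H: {A, F, H, I, J, K}.
Reachable from J: {I, J}.
Only in H's history (ahead): {A, F, H, K} — 4.
Only in J's history (behind): {} — 0.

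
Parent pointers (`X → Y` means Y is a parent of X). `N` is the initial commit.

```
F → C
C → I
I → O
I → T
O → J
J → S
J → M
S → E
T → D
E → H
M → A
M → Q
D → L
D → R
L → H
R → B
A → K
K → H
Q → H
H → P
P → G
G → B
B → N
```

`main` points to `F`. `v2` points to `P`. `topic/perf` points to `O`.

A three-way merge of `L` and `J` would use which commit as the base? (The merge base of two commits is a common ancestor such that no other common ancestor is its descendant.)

H

Ancestors of L: {B, G, H, L, N, P}.
Ancestors of J: {A, B, E, G, H, J, K, M, N, P, Q, S}.
Common ancestors: {B, G, H, N, P}.
Among these, H is not an ancestor of any other common ancestor — it is the merge base.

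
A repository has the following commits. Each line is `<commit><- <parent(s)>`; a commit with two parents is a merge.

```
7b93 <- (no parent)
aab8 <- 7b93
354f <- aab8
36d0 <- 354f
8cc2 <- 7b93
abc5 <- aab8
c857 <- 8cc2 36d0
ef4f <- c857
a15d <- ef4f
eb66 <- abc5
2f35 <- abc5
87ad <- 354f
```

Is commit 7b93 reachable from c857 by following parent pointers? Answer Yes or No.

Ancestors of c857 (commits reachable by following parents): {354f, 36d0, 7b93, 8cc2, aab8, c857}.
7b93 is in that set, so it is an ancestor of c857.

Yes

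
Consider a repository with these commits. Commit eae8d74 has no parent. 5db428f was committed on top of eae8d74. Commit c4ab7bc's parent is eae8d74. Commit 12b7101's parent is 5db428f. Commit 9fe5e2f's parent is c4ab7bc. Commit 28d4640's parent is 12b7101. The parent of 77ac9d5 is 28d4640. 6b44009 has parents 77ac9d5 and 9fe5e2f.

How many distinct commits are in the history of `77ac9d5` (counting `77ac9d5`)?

5

Walking parent pointers from 77ac9d5: reachable set = {12b7101, 28d4640, 5db428f, 77ac9d5, eae8d74}.
That is 5 commits.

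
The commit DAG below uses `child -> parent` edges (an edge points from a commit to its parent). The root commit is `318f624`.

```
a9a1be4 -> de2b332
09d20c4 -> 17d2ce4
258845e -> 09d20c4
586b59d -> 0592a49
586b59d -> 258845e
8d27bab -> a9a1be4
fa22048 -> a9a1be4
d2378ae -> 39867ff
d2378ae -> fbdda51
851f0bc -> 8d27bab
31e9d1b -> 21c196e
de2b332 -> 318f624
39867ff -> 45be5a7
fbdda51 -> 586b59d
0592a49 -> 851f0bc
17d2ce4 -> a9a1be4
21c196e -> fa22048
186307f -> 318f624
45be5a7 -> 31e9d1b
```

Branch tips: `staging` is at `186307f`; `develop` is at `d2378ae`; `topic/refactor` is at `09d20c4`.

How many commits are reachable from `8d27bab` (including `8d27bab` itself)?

4

Walking parent pointers from 8d27bab: reachable set = {318f624, 8d27bab, a9a1be4, de2b332}.
That is 4 commits.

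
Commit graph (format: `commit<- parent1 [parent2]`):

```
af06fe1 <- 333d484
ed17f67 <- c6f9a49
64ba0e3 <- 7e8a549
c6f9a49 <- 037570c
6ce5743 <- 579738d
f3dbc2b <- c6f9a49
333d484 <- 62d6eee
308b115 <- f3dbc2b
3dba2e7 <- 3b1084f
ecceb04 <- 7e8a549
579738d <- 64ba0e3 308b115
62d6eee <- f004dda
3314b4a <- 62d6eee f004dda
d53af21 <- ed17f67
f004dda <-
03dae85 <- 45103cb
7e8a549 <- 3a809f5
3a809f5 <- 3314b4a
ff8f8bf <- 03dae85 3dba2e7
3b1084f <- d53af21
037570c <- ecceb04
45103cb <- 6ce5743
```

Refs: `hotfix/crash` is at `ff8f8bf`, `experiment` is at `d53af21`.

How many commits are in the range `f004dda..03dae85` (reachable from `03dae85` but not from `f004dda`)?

14

Reachable from 03dae85: {037570c, 03dae85, 308b115, 3314b4a, 3a809f5, 45103cb, 579738d, 62d6eee, 64ba0e3, 6ce5743, 7e8a549, c6f9a49, ecceb04, f004dda, f3dbc2b}.
Reachable from f004dda: {f004dda}.
In 03dae85's history but not f004dda's: {037570c, 03dae85, 308b115, 3314b4a, 3a809f5, 45103cb, 579738d, 62d6eee, 64ba0e3, 6ce5743, 7e8a549, c6f9a49, ecceb04, f3dbc2b} — 14 commits.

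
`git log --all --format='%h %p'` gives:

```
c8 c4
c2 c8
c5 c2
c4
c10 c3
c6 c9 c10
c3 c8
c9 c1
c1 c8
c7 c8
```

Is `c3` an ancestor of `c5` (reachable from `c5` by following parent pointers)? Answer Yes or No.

Ancestors of c5: {c2, c4, c5, c8}.
c3 is not in that set, so it is not an ancestor of c5.

No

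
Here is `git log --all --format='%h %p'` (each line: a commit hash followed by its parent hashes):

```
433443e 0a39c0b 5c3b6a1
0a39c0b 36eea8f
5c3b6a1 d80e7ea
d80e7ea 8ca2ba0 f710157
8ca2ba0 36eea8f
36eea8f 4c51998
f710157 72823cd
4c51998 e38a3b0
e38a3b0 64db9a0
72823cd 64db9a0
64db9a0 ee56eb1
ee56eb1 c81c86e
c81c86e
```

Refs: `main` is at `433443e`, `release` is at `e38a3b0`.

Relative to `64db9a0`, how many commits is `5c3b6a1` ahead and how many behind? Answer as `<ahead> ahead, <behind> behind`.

Reachable from 5c3b6a1: {36eea8f, 4c51998, 5c3b6a1, 64db9a0, 72823cd, 8ca2ba0, c81c86e, d80e7ea, e38a3b0, ee56eb1, f710157}.
Reachable from 64db9a0: {64db9a0, c81c86e, ee56eb1}.
Only in 5c3b6a1's history (ahead): {36eea8f, 4c51998, 5c3b6a1, 72823cd, 8ca2ba0, d80e7ea, e38a3b0, f710157} — 8.
Only in 64db9a0's history (behind): {} — 0.

8 ahead, 0 behind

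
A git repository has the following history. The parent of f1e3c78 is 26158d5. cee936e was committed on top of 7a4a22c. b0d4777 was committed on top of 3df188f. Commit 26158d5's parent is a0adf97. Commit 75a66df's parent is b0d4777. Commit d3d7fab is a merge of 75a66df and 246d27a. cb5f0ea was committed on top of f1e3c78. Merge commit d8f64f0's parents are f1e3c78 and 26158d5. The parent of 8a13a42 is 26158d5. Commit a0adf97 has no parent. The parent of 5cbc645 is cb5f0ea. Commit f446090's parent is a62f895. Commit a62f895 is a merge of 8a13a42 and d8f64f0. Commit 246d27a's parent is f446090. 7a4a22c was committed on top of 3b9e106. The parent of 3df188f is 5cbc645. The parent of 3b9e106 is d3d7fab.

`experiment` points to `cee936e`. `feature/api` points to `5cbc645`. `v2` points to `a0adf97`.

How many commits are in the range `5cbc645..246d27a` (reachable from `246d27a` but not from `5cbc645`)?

Reachable from 246d27a: {246d27a, 26158d5, 8a13a42, a0adf97, a62f895, d8f64f0, f1e3c78, f446090}.
Reachable from 5cbc645: {26158d5, 5cbc645, a0adf97, cb5f0ea, f1e3c78}.
In 246d27a's history but not 5cbc645's: {246d27a, 8a13a42, a62f895, d8f64f0, f446090} — 5 commits.

5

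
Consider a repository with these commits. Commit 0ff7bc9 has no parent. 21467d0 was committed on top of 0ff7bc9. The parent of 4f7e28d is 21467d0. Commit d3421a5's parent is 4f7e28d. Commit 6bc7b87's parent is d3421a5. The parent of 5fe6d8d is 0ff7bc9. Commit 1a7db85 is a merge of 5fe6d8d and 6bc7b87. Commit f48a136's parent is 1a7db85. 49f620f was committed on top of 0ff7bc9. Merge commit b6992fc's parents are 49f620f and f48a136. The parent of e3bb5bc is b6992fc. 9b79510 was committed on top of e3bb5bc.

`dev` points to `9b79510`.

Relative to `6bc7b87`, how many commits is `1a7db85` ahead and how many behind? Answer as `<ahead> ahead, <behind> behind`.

2 ahead, 0 behind

Reachable from 1a7db85: {0ff7bc9, 1a7db85, 21467d0, 4f7e28d, 5fe6d8d, 6bc7b87, d3421a5}.
Reachable from 6bc7b87: {0ff7bc9, 21467d0, 4f7e28d, 6bc7b87, d3421a5}.
Only in 1a7db85's history (ahead): {1a7db85, 5fe6d8d} — 2.
Only in 6bc7b87's history (behind): {} — 0.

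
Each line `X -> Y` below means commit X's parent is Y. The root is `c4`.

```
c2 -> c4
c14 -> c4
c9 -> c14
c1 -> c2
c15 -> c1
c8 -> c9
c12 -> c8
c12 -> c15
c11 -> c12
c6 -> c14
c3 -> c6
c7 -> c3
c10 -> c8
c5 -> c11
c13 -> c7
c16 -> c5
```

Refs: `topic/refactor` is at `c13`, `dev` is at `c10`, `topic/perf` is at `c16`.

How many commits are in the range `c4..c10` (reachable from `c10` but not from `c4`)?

Reachable from c10: {c10, c14, c4, c8, c9}.
Reachable from c4: {c4}.
In c10's history but not c4's: {c10, c14, c8, c9} — 4 commits.

4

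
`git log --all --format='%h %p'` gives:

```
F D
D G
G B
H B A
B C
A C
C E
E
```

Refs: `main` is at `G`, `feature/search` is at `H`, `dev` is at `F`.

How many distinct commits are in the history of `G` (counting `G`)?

4

Walking parent pointers from G: reachable set = {B, C, E, G}.
That is 4 commits.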